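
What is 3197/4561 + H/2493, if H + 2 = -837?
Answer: 4143442/11370573 ≈ 0.36440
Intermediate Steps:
H = -839 (H = -2 - 837 = -839)
3197/4561 + H/2493 = 3197/4561 - 839/2493 = 4143442/11370573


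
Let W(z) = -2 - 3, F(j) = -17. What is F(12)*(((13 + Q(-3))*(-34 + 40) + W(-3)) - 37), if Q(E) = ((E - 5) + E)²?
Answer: -12954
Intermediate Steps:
Q(E) = (-5 + 2*E)² (Q(E) = ((-5 + E) + E)² = (-5 + 2*E)²)
W(z) = -5
F(12)*(((13 + Q(-3))*(-34 + 40) + W(-3)) - 37) = -17*(((13 + (-5 + 2*(-3))²)*(-34 + 40) - 5) - 37) = -17*(((13 + (-5 - 6)²)*6 - 5) - 37) = -17*(((13 + (-11)²)*6 - 5) - 37) = -17*(((13 + 121)*6 - 5) - 37) = -17*((134*6 - 5) - 37) = -17*((804 - 5) - 37) = -17*(799 - 37) = -17*762 = -12954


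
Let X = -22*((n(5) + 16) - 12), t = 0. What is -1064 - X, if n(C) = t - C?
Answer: -1086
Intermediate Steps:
n(C) = -C (n(C) = 0 - C = -C)
X = 22 (X = -22*((-1*5 + 16) - 12) = -22*((-5 + 16) - 12) = -22*(11 - 12) = -22*(-1) = 22)
-1064 - X = -1064 - 1*22 = -1064 - 22 = -1086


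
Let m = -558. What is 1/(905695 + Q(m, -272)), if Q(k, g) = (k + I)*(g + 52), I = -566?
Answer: 1/1152975 ≈ 8.6732e-7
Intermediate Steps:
Q(k, g) = (-566 + k)*(52 + g) (Q(k, g) = (k - 566)*(g + 52) = (-566 + k)*(52 + g))
1/(905695 + Q(m, -272)) = 1/(905695 + (-29432 - 566*(-272) + 52*(-558) - 272*(-558))) = 1/(905695 + (-29432 + 153952 - 29016 + 151776)) = 1/(905695 + 247280) = 1/1152975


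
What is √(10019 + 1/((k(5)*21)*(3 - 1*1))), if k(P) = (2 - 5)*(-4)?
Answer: √70694078/84 ≈ 100.09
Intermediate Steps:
k(P) = 12 (k(P) = -3*(-4) = 12)
√(10019 + 1/((k(5)*21)*(3 - 1*1))) = √(10019 + 1/((12*21)*(3 - 1*1))) = √(10019 + 1/(252*(3 - 1))) = √(10019 + 1/(252*2)) = √(10019 + 1/504) = √(5049577/504) = √70694078/84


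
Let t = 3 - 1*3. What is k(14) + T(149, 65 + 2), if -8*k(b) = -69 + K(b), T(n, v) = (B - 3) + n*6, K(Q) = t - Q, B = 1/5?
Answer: 36063/40 ≈ 901.58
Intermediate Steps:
B = ⅕ ≈ 0.20000
t = 0 (t = 3 - 3 = 0)
K(Q) = -Q (K(Q) = 0 - Q = -Q)
T(n, v) = -14/5 + 6*n (T(n, v) = (⅕ - 3) + n*6 = -14/5 + 6*n)
k(b) = 69/8 + b/8 (k(b) = -(-69 - b)/8 = 69/8 + b/8)
k(14) + T(149, 65 + 2) = (69/8 + (⅛)*14) + (-14/5 + 6*149) = (69/8 + 7/4) + (-14/5 + 894) = 83/8 + 4456/5 = 36063/40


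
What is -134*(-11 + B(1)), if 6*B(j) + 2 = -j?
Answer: 1541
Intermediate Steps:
B(j) = -1/3 - j/6 (B(j) = -1/3 + (-j)/6 = -1/3 - j/6)
-134*(-11 + B(1)) = -134*(-11 + (-1/3 - 1/6*1)) = -134*(-11 + (-1/3 - 1/6)) = -134*(-11 - 1/2) = -134*(-23/2) = 1541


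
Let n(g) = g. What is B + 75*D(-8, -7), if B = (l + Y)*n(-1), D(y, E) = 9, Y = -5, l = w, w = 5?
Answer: 675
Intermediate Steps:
l = 5
B = 0 (B = (5 - 5)*(-1) = 0*(-1) = 0)
B + 75*D(-8, -7) = 0 + 75*9 = 0 + 675 = 675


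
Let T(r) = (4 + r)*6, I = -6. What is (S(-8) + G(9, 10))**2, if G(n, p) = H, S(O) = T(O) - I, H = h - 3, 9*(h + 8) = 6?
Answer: 7225/9 ≈ 802.78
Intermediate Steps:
h = -22/3 (h = -8 + (1/9)*6 = -8 + 2/3 = -22/3 ≈ -7.3333)
T(r) = 24 + 6*r
H = -31/3 (H = -22/3 - 3 = -31/3 ≈ -10.333)
S(O) = 30 + 6*O (S(O) = (24 + 6*O) - 1*(-6) = (24 + 6*O) + 6 = 30 + 6*O)
G(n, p) = -31/3
(S(-8) + G(9, 10))**2 = ((30 + 6*(-8)) - 31/3)**2 = ((30 - 48) - 31/3)**2 = (-18 - 31/3)**2 = (-85/3)**2 = 7225/9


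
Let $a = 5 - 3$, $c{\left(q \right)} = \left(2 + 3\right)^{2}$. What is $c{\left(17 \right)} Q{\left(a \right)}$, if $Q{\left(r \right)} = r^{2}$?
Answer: $100$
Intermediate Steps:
$c{\left(q \right)} = 25$ ($c{\left(q \right)} = 5^{2} = 25$)
$a = 2$
$c{\left(17 \right)} Q{\left(a \right)} = 25 \cdot 2^{2} = 25 \cdot 4 = 100$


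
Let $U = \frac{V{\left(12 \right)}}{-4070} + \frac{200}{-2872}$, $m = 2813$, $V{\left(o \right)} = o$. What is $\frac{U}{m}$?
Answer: $- \frac{53029}{2055079345} \approx -2.5804 \cdot 10^{-5}$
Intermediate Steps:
$U = - \frac{53029}{730565}$ ($U = \frac{12}{-4070} + \frac{200}{-2872} = 12 \left(- \frac{1}{4070}\right) + 200 \left(- \frac{1}{2872}\right) = - \frac{6}{2035} - \frac{25}{359} = - \frac{53029}{730565} \approx -0.072586$)
$\frac{U}{m} = - \frac{53029}{730565 \cdot 2813} = \left(- \frac{53029}{730565}\right) \frac{1}{2813} = - \frac{53029}{2055079345}$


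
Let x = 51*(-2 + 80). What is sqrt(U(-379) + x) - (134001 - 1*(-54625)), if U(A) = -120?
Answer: -188626 + sqrt(3858) ≈ -1.8856e+5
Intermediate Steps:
x = 3978 (x = 51*78 = 3978)
sqrt(U(-379) + x) - (134001 - 1*(-54625)) = sqrt(-120 + 3978) - (134001 - 1*(-54625)) = sqrt(3858) - (134001 + 54625) = sqrt(3858) - 1*188626 = sqrt(3858) - 188626 = -188626 + sqrt(3858)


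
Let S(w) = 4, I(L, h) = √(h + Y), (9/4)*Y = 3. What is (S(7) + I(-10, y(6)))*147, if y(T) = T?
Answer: 588 + 49*√66 ≈ 986.08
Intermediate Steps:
Y = 4/3 (Y = (4/9)*3 = 4/3 ≈ 1.3333)
I(L, h) = √(4/3 + h) (I(L, h) = √(h + 4/3) = √(4/3 + h))
(S(7) + I(-10, y(6)))*147 = (4 + √(12 + 9*6)/3)*147 = (4 + √(12 + 54)/3)*147 = (4 + √66/3)*147 = 588 + 49*√66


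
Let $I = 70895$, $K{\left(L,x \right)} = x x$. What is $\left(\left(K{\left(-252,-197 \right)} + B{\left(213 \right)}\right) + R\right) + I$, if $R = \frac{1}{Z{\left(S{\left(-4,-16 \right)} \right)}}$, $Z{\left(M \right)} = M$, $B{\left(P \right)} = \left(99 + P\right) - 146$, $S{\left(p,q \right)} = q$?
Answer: $\frac{1757919}{16} \approx 1.0987 \cdot 10^{5}$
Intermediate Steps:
$B{\left(P \right)} = -47 + P$
$K{\left(L,x \right)} = x^{2}$
$R = - \frac{1}{16}$ ($R = \frac{1}{-16} = - \frac{1}{16} \approx -0.0625$)
$\left(\left(K{\left(-252,-197 \right)} + B{\left(213 \right)}\right) + R\right) + I = \left(\left(\left(-197\right)^{2} + \left(-47 + 213\right)\right) - \frac{1}{16}\right) + 70895 = \left(\left(38809 + 166\right) - \frac{1}{16}\right) + 70895 = \left(38975 - \frac{1}{16}\right) + 70895 = \frac{623599}{16} + 70895 = \frac{1757919}{16}$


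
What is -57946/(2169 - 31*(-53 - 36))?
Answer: -4139/352 ≈ -11.759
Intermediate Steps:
-57946/(2169 - 31*(-53 - 36)) = -57946/(2169 - 31*(-89)) = -57946/(2169 - 1*(-2759)) = -57946/(2169 + 2759) = -57946/4928 = -57946*1/4928 = -4139/352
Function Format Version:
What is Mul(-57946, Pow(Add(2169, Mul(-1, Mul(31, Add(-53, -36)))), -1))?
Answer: Rational(-4139, 352) ≈ -11.759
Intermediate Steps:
Mul(-57946, Pow(Add(2169, Mul(-1, Mul(31, Add(-53, -36)))), -1)) = Mul(-57946, Pow(Add(2169, Mul(-1, Mul(31, -89))), -1)) = Mul(-57946, Pow(Add(2169, Mul(-1, -2759)), -1)) = Mul(-57946, Pow(Add(2169, 2759), -1)) = Mul(-57946, Pow(4928, -1)) = Mul(-57946, Rational(1, 4928)) = Rational(-4139, 352)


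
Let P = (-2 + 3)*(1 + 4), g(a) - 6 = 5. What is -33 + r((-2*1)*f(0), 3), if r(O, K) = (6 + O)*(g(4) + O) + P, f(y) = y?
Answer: 38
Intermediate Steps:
g(a) = 11 (g(a) = 6 + 5 = 11)
P = 5 (P = 1*5 = 5)
r(O, K) = 5 + (6 + O)*(11 + O) (r(O, K) = (6 + O)*(11 + O) + 5 = 5 + (6 + O)*(11 + O))
-33 + r((-2*1)*f(0), 3) = -33 + (71 + (-2*1*0)² + 17*(-2*1*0)) = -33 + (71 + (-2*0)² + 17*(-2*0)) = -33 + (71 + 0² + 17*0) = -33 + (71 + 0 + 0) = -33 + 71 = 38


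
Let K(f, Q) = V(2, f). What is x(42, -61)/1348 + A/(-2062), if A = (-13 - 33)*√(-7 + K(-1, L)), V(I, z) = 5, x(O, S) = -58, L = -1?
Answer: -29/674 + 23*I*√2/1031 ≈ -0.043027 + 0.031549*I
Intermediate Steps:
K(f, Q) = 5
A = -46*I*√2 (A = (-13 - 33)*√(-7 + 5) = -46*I*√2 ≈ -65.054*I)
x(42, -61)/1348 + A/(-2062) = -58/1348 - 46*I*√2/(-2062) = -58*1/1348 - 46*I*√2*(-1/2062) = -29/674 + 23*I*√2/1031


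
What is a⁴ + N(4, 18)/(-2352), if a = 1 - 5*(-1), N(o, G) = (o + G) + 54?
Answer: 762029/588 ≈ 1296.0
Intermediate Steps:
N(o, G) = 54 + G + o (N(o, G) = (G + o) + 54 = 54 + G + o)
a = 6 (a = 1 + 5 = 6)
a⁴ + N(4, 18)/(-2352) = 6⁴ + (54 + 18 + 4)/(-2352) = 1296 + 76*(-1/2352) = 1296 - 19/588 = 762029/588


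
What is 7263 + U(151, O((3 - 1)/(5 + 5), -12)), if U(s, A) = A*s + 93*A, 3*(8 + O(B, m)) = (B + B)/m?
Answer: 238873/45 ≈ 5308.3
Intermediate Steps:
O(B, m) = -8 + 2*B/(3*m) (O(B, m) = -8 + ((B + B)/m)/3 = -8 + ((2*B)/m)/3 = -8 + (2*B/m)/3 = -8 + 2*B/(3*m))
U(s, A) = 93*A + A*s
7263 + U(151, O((3 - 1)/(5 + 5), -12)) = 7263 + (-8 + (2/3)*((3 - 1)/(5 + 5))/(-12))*(93 + 151) = 7263 + (-8 + (2/3)*(2/10)*(-1/12))*244 = 7263 + (-8 + (2/3)*(2*(1/10))*(-1/12))*244 = 7263 + (-8 + (2/3)*(1/5)*(-1/12))*244 = 7263 + (-8 - 1/90)*244 = 7263 - 721/90*244 = 7263 - 87962/45 = 238873/45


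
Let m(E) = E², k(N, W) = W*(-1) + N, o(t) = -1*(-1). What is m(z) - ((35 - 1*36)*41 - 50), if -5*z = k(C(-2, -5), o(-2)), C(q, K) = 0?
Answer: 2276/25 ≈ 91.040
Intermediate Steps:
o(t) = 1
k(N, W) = N - W (k(N, W) = -W + N = N - W)
z = ⅕ (z = -(0 - 1*1)/5 = -(0 - 1)/5 = -⅕*(-1) = ⅕ ≈ 0.20000)
m(z) - ((35 - 1*36)*41 - 50) = (⅕)² - ((35 - 1*36)*41 - 50) = 1/25 - ((35 - 36)*41 - 50) = 1/25 - (-1*41 - 50) = 1/25 - (-41 - 50) = 1/25 - 1*(-91) = 1/25 + 91 = 2276/25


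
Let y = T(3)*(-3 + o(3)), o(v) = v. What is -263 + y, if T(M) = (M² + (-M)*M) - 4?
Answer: -263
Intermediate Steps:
T(M) = -4 (T(M) = (M² - M²) - 4 = 0 - 4 = -4)
y = 0 (y = -4*(-3 + 3) = -4*0 = 0)
-263 + y = -263 + 0 = -263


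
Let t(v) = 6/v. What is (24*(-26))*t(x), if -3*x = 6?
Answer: 1872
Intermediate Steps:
x = -2 (x = -⅓*6 = -2)
(24*(-26))*t(x) = (24*(-26))*(6/(-2)) = -3744*(-1)/2 = -624*(-3) = 1872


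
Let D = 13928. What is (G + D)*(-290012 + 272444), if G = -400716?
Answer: 6795091584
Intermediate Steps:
(G + D)*(-290012 + 272444) = (-400716 + 13928)*(-290012 + 272444) = -386788*(-17568) = 6795091584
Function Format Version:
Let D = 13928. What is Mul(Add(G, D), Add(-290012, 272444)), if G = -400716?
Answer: 6795091584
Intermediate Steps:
Mul(Add(G, D), Add(-290012, 272444)) = Mul(Add(-400716, 13928), Add(-290012, 272444)) = Mul(-386788, -17568) = 6795091584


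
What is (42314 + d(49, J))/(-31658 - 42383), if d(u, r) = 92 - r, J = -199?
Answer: -42605/74041 ≈ -0.57542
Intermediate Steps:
(42314 + d(49, J))/(-31658 - 42383) = (42314 + (92 - 1*(-199)))/(-31658 - 42383) = (42314 + (92 + 199))/(-74041) = (42314 + 291)*(-1/74041) = 42605*(-1/74041) = -42605/74041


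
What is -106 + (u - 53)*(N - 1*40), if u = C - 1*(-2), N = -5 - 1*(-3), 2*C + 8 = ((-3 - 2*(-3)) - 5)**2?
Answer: 2120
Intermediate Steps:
C = -2 (C = -4 + ((-3 - 2*(-3)) - 5)**2/2 = -4 + ((-3 + 6) - 5)**2/2 = -4 + (3 - 5)**2/2 = -4 + (1/2)*(-2)**2 = -4 + (1/2)*4 = -4 + 2 = -2)
N = -2 (N = -5 + 3 = -2)
u = 0 (u = -2 - 1*(-2) = -2 + 2 = 0)
-106 + (u - 53)*(N - 1*40) = -106 + (0 - 53)*(-2 - 1*40) = -106 - 53*(-2 - 40) = -106 - 53*(-42) = -106 + 2226 = 2120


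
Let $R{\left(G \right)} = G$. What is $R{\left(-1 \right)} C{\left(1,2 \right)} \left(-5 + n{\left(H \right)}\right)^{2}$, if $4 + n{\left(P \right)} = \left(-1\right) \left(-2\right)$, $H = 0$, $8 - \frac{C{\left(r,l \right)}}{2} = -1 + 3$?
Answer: $-588$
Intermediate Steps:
$C{\left(r,l \right)} = 12$ ($C{\left(r,l \right)} = 16 - 2 \left(-1 + 3\right) = 16 - 4 = 12$)
$n{\left(P \right)} = -2$ ($n{\left(P \right)} = -4 - -2 = -4 + 2 = -2$)
$R{\left(-1 \right)} C{\left(1,2 \right)} \left(-5 + n{\left(H \right)}\right)^{2} = \left(-1\right) 12 \left(-5 - 2\right)^{2} = - 12 \left(-7\right)^{2} = \left(-12\right) 49 = -588$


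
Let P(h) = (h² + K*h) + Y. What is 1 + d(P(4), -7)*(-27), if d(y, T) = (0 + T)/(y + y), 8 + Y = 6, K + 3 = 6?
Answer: 241/52 ≈ 4.6346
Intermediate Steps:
K = 3 (K = -3 + 6 = 3)
Y = -2 (Y = -8 + 6 = -2)
P(h) = -2 + h² + 3*h (P(h) = (h² + 3*h) - 2 = -2 + h² + 3*h)
d(y, T) = T/(2*y) (d(y, T) = T/((2*y)) = T*(1/(2*y)) = T/(2*y))
1 + d(P(4), -7)*(-27) = 1 + ((½)*(-7)/(-2 + 4² + 3*4))*(-27) = 1 + ((½)*(-7)/(-2 + 16 + 12))*(-27) = 1 + ((½)*(-7)/26)*(-27) = 1 + ((½)*(-7)*(1/26))*(-27) = 1 - 7/52*(-27) = 1 + 189/52 = 241/52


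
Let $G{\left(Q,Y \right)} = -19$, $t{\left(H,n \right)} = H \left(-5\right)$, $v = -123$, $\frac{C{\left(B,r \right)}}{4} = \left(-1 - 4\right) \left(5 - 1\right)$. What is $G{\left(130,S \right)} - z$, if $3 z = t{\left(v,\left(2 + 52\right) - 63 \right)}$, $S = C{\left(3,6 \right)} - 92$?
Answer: $-224$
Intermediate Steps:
$C{\left(B,r \right)} = -80$ ($C{\left(B,r \right)} = 4 \left(-1 - 4\right) \left(5 - 1\right) = 4 \left(\left(-5\right) 4\right) = 4 \left(-20\right) = -80$)
$t{\left(H,n \right)} = - 5 H$
$S = -172$ ($S = -80 - 92 = -172$)
$z = 205$ ($z = \frac{\left(-5\right) \left(-123\right)}{3} = \frac{1}{3} \cdot 615 = 205$)
$G{\left(130,S \right)} - z = -19 - 205 = -224$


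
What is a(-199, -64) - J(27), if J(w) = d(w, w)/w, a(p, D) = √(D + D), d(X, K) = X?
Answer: -1 + 8*I*√2 ≈ -1.0 + 11.314*I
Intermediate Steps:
a(p, D) = √2*√D (a(p, D) = √(2*D) = √2*√D)
J(w) = 1 (J(w) = w/w = 1)
a(-199, -64) - J(27) = √2*√(-64) - 1*1 = √2*(8*I) - 1 = 8*I*√2 - 1 = -1 + 8*I*√2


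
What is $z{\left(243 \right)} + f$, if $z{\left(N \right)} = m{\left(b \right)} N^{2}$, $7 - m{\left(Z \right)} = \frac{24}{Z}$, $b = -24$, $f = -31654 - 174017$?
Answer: $266721$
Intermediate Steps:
$f = -205671$
$m{\left(Z \right)} = 7 - \frac{24}{Z}$
$z{\left(N \right)} = 8 N^{2}$ ($z{\left(N \right)} = \left(7 - \frac{24}{-24}\right) N^{2} = \left(7 - -1\right) N^{2} = \left(7 + 1\right) N^{2} = 8 N^{2}$)
$z{\left(243 \right)} + f = 8 \cdot 243^{2} - 205671 = 8 \cdot 59049 - 205671 = 472392 - 205671 = 266721$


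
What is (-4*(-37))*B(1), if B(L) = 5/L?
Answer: 740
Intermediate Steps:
(-4*(-37))*B(1) = (-4*(-37))*(5/1) = 148*(5*1) = 148*5 = 740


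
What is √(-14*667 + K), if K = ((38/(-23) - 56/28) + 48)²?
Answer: I*√3899402/23 ≈ 85.856*I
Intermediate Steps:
K = 1040400/529 (K = ((38*(-1/23) - 56*1/28) + 48)² = ((-38/23 - 2) + 48)² = (-84/23 + 48)² = (1020/23)² = 1040400/529 ≈ 1966.7)
√(-14*667 + K) = √(-14*667 + 1040400/529) = √(-9338 + 1040400/529) = √(-3899402/529) = I*√3899402/23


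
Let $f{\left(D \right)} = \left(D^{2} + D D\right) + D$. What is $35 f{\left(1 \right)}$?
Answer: $105$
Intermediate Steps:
$f{\left(D \right)} = D + 2 D^{2}$ ($f{\left(D \right)} = \left(D^{2} + D^{2}\right) + D = 2 D^{2} + D = D + 2 D^{2}$)
$35 f{\left(1 \right)} = 35 \cdot 1 \left(1 + 2 \cdot 1\right) = 35 \cdot 1 \left(1 + 2\right) = 35 \cdot 1 \cdot 3 = 35 \cdot 3 = 105$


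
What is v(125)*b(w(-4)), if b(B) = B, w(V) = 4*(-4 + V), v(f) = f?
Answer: -4000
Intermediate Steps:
w(V) = -16 + 4*V
v(125)*b(w(-4)) = 125*(-16 + 4*(-4)) = 125*(-16 - 16) = 125*(-32) = -4000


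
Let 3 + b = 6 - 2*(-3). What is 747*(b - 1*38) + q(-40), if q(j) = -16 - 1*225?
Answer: -21904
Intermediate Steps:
q(j) = -241 (q(j) = -16 - 225 = -241)
b = 9 (b = -3 + (6 - 2*(-3)) = -3 + (6 + 6) = -3 + 12 = 9)
747*(b - 1*38) + q(-40) = 747*(9 - 1*38) - 241 = 747*(9 - 38) - 241 = 747*(-29) - 241 = -21663 - 241 = -21904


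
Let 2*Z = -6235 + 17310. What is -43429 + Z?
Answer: -75783/2 ≈ -37892.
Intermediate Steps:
Z = 11075/2 (Z = (-6235 + 17310)/2 = (1/2)*11075 = 11075/2 ≈ 5537.5)
-43429 + Z = -43429 + 11075/2 = -75783/2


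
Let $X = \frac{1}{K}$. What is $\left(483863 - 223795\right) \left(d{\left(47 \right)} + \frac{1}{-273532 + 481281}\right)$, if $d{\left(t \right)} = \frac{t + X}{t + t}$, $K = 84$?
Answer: $\frac{53340512252849}{410096526} \approx 1.3007 \cdot 10^{5}$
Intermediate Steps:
$X = \frac{1}{84} \approx 0.011905$
$d{\left(t \right)} = \frac{\frac{1}{84} + t}{2 t}$ ($d{\left(t \right)} = \frac{t + \frac{1}{84}}{t + t} = \frac{\frac{1}{84} + t}{2 t}$)
$\left(483863 - 223795\right) \left(d{\left(47 \right)} + \frac{1}{-273532 + 481281}\right) = \left(483863 - 223795\right) \left(\frac{1 + 84 \cdot 47}{168 \cdot 47} + \frac{1}{-273532 + 481281}\right) = 260068 \left(\frac{1}{168} \cdot \frac{1}{47} \left(1 + 3948\right) + \frac{1}{207749}\right) = 260068 \left(\frac{1}{168} \cdot \frac{1}{47} \cdot 3949 + \frac{1}{207749}\right) = 260068 \left(\frac{3949}{7896} + \frac{1}{207749}\right) = 260068 \cdot \frac{820408697}{1640386104} = \frac{53340512252849}{410096526}$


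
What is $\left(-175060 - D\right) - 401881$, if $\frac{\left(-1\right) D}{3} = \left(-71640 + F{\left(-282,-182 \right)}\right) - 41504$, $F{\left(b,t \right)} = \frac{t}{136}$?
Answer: $- \frac{62313637}{68} \approx -9.1638 \cdot 10^{5}$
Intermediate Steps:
$F{\left(b,t \right)} = \frac{t}{136}$ ($F{\left(b,t \right)} = t \frac{1}{136} = \frac{t}{136}$)
$D = \frac{23081649}{68}$ ($D = - 3 \left(\left(-71640 + \frac{1}{136} \left(-182\right)\right) - 41504\right) = - 3 \left(\left(-71640 - \frac{91}{68}\right) - 41504\right) = - 3 \left(- \frac{4871611}{68} - 41504\right) = \left(-3\right) \left(- \frac{7693883}{68}\right) = \frac{23081649}{68} \approx 3.3944 \cdot 10^{5}$)
$\left(-175060 - D\right) - 401881 = \left(-175060 - \frac{23081649}{68}\right) - 401881 = - \frac{34985729}{68} - 401881 = - \frac{62313637}{68}$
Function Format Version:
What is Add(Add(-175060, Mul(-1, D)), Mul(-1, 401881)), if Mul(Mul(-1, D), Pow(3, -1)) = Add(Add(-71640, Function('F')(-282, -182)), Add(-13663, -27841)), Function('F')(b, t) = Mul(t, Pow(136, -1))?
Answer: Rational(-62313637, 68) ≈ -9.1638e+5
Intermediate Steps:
Function('F')(b, t) = Mul(Rational(1, 136), t) (Function('F')(b, t) = Mul(t, Rational(1, 136)) = Mul(Rational(1, 136), t))
D = Rational(23081649, 68) (D = Mul(-3, Add(Add(-71640, Mul(Rational(1, 136), -182)), Add(-13663, -27841))) = Mul(-3, Add(Add(-71640, Rational(-91, 68)), -41504)) = Mul(-3, Add(Rational(-4871611, 68), -41504)) = Mul(-3, Rational(-7693883, 68)) = Rational(23081649, 68) ≈ 3.3944e+5)
Add(Add(-175060, Mul(-1, D)), Mul(-1, 401881)) = Add(Add(-175060, Mul(-1, Rational(23081649, 68))), Mul(-1, 401881)) = Add(Add(-175060, Rational(-23081649, 68)), -401881) = Add(Rational(-34985729, 68), -401881) = Rational(-62313637, 68)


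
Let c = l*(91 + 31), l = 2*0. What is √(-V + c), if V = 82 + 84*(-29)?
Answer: √2354 ≈ 48.518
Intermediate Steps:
l = 0
c = 0 (c = 0*(91 + 31) = 0*122 = 0)
V = -2354 (V = 82 - 2436 = -2354)
√(-V + c) = √(-1*(-2354) + 0) = √(2354 + 0) = √2354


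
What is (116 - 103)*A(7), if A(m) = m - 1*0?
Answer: 91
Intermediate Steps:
A(m) = m (A(m) = m + 0 = m)
(116 - 103)*A(7) = (116 - 103)*7 = 13*7 = 91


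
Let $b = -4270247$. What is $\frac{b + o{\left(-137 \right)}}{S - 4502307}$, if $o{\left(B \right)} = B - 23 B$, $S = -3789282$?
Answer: $\frac{1422411}{2763863} \approx 0.51465$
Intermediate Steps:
$o{\left(B \right)} = - 22 B$
$\frac{b + o{\left(-137 \right)}}{S - 4502307} = \frac{-4270247 - -3014}{-3789282 - 4502307} = \frac{-4270247 + 3014}{-8291589} = \left(-4267233\right) \left(- \frac{1}{8291589}\right) = \frac{1422411}{2763863}$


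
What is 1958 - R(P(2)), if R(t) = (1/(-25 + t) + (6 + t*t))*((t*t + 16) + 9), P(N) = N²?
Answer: 22217/21 ≈ 1058.0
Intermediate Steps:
R(t) = (25 + t²)*(6 + t² + 1/(-25 + t)) (R(t) = (1/(-25 + t) + (6 + t²))*((t² + 16) + 9) = (6 + t² + 1/(-25 + t))*((16 + t²) + 9) = (6 + t² + 1/(-25 + t))*(25 + t²) = (25 + t²)*(6 + t² + 1/(-25 + t)))
1958 - R(P(2)) = 1958 - (-3725 + (2²)⁵ - 774*(2²)² - 25*(2²)⁴ + 31*(2²)³ + 150*2²)/(-25 + 2²) = 1958 - (-3725 + 4⁵ - 774*4² - 25*4⁴ + 31*4³ + 150*4)/(-25 + 4) = 1958 - (-3725 + 1024 - 774*16 - 25*256 + 31*64 + 600)/(-21) = 1958 - (-1)*(-3725 + 1024 - 12384 - 6400 + 1984 + 600)/21 = 1958 - (-1)*(-18901)/21 = 1958 - 1*18901/21 = 1958 - 18901/21 = 22217/21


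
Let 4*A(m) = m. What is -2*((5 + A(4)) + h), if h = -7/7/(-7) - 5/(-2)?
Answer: -121/7 ≈ -17.286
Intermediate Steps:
A(m) = m/4
h = 37/14 (h = -7*⅐*(-⅐) - 5*(-½) = -1*(-⅐) + 5/2 = ⅐ + 5/2 = 37/14 ≈ 2.6429)
-2*((5 + A(4)) + h) = -2*((5 + (¼)*4) + 37/14) = -2*((5 + 1) + 37/14) = -2*(6 + 37/14) = -2*121/14 = -121/7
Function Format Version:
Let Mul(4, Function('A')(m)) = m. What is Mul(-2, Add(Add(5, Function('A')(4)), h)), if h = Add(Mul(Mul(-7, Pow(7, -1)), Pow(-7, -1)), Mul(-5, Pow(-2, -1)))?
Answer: Rational(-121, 7) ≈ -17.286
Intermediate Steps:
Function('A')(m) = Mul(Rational(1, 4), m)
h = Rational(37, 14) (h = Add(Mul(Mul(-7, Rational(1, 7)), Rational(-1, 7)), Mul(-5, Rational(-1, 2))) = Add(Mul(-1, Rational(-1, 7)), Rational(5, 2)) = Add(Rational(1, 7), Rational(5, 2)) = Rational(37, 14) ≈ 2.6429)
Mul(-2, Add(Add(5, Function('A')(4)), h)) = Mul(-2, Add(Add(5, Mul(Rational(1, 4), 4)), Rational(37, 14))) = Mul(-2, Add(Add(5, 1), Rational(37, 14))) = Mul(-2, Add(6, Rational(37, 14))) = Mul(-2, Rational(121, 14)) = Rational(-121, 7)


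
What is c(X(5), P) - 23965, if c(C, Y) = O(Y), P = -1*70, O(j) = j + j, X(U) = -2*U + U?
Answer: -24105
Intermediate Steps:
X(U) = -U
O(j) = 2*j
P = -70
c(C, Y) = 2*Y
c(X(5), P) - 23965 = 2*(-70) - 23965 = -140 - 23965 = -24105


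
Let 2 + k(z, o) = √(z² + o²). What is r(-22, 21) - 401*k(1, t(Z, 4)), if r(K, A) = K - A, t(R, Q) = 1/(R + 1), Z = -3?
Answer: 759 - 401*√5/2 ≈ 310.67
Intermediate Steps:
t(R, Q) = 1/(1 + R)
k(z, o) = -2 + √(o² + z²) (k(z, o) = -2 + √(z² + o²) = -2 + √(o² + z²))
r(-22, 21) - 401*k(1, t(Z, 4)) = (-22 - 1*21) - 401*(-2 + √((1/(1 - 3))² + 1²)) = (-22 - 21) - 401*(-2 + √((1/(-2))² + 1)) = -43 - 401*(-2 + √((-½)² + 1)) = -43 - 401*(-2 + √(¼ + 1)) = -43 - 401*(-2 + √(5/4)) = -43 - 401*(-2 + √5/2) = -43 + (802 - 401*√5/2) = 759 - 401*√5/2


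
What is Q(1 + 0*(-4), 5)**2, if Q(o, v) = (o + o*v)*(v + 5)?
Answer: 3600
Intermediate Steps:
Q(o, v) = (5 + v)*(o + o*v) (Q(o, v) = (o + o*v)*(5 + v) = (5 + v)*(o + o*v))
Q(1 + 0*(-4), 5)**2 = ((1 + 0*(-4))*(5 + 5**2 + 6*5))**2 = ((1 + 0)*(5 + 25 + 30))**2 = (1*60)**2 = 60**2 = 3600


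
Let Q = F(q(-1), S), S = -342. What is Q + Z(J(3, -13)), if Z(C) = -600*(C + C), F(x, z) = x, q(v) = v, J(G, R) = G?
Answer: -3601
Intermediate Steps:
Q = -1
Z(C) = -1200*C
Q + Z(J(3, -13)) = -1 - 1200*3 = -1 - 3600 = -3601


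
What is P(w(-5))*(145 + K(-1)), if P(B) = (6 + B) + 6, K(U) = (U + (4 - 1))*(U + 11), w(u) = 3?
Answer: 2475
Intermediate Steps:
K(U) = (3 + U)*(11 + U) (K(U) = (U + 3)*(11 + U) = (3 + U)*(11 + U))
P(B) = 12 + B
P(w(-5))*(145 + K(-1)) = (12 + 3)*(145 + (33 + (-1)**2 + 14*(-1))) = 15*(145 + (33 + 1 - 14)) = 15*(145 + 20) = 15*165 = 2475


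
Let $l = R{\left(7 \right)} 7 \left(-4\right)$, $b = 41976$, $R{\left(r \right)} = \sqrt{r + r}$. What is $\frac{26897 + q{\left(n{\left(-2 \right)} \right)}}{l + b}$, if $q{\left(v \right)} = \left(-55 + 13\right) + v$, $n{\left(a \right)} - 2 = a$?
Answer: $\frac{28181637}{44049340} + \frac{37597 \sqrt{14}}{88098680} \approx 0.64137$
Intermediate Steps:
$R{\left(r \right)} = \sqrt{2} \sqrt{r}$ ($R{\left(r \right)} = \sqrt{2 r} = \sqrt{2} \sqrt{r}$)
$n{\left(a \right)} = 2 + a$
$q{\left(v \right)} = -42 + v$
$l = - 28 \sqrt{14}$ ($l = \sqrt{2} \sqrt{7} \cdot 7 \left(-4\right) = \sqrt{14} \cdot 7 \left(-4\right) = 7 \sqrt{14} \left(-4\right) = - 28 \sqrt{14} \approx -104.77$)
$\frac{26897 + q{\left(n{\left(-2 \right)} \right)}}{l + b} = \frac{26897 + \left(-42 + \left(2 - 2\right)\right)}{- 28 \sqrt{14} + 41976} = \frac{26897 + \left(-42 + 0\right)}{41976 - 28 \sqrt{14}} = \frac{26897 - 42}{41976 - 28 \sqrt{14}} = \frac{26855}{41976 - 28 \sqrt{14}}$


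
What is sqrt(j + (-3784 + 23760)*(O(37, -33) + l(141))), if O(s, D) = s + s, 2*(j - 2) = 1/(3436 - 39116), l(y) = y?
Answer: sqrt(341725116507685)/8920 ≈ 2072.4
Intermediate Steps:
j = 142719/71360 (j = 2 + 1/(2*(3436 - 39116)) = 2 + (1/2)/(-35680) = 2 + (1/2)*(-1/35680) = 2 - 1/71360 = 142719/71360 ≈ 2.0000)
O(s, D) = 2*s
sqrt(j + (-3784 + 23760)*(O(37, -33) + l(141))) = sqrt(142719/71360 + (-3784 + 23760)*(2*37 + 141)) = sqrt(142719/71360 + 19976*(74 + 141)) = sqrt(142719/71360 + 19976*215) = sqrt(142719/71360 + 4294840) = sqrt(306479925119/71360) = sqrt(341725116507685)/8920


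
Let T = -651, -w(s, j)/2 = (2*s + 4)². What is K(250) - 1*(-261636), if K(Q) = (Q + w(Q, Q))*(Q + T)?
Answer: 203882218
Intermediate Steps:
w(s, j) = -2*(4 + 2*s)² (w(s, j) = -2*(2*s + 4)² = -2*(4 + 2*s)²)
K(Q) = (-651 + Q)*(Q - 8*(2 + Q)²) (K(Q) = (Q - 8*(2 + Q)²)*(Q - 651) = (Q - 8*(2 + Q)²)*(-651 + Q) = (-651 + Q)*(Q - 8*(2 + Q)²))
K(250) - 1*(-261636) = (20832 - 8*250³ + 5177*250² + 20149*250) - 1*(-261636) = (20832 - 8*15625000 + 5177*62500 + 5037250) + 261636 = (20832 - 125000000 + 323562500 + 5037250) + 261636 = 203620582 + 261636 = 203882218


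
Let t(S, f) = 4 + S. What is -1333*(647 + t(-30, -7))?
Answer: -827793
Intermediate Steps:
-1333*(647 + t(-30, -7)) = -1333*(647 + (4 - 30)) = -1333*(647 - 26) = -1333*621 = -827793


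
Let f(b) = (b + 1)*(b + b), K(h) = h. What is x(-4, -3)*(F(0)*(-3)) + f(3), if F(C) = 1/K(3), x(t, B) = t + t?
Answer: 32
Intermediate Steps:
x(t, B) = 2*t
F(C) = ⅓ (F(C) = 1/3 = ⅓)
f(b) = 2*b*(1 + b) (f(b) = (1 + b)*(2*b) = 2*b*(1 + b))
x(-4, -3)*(F(0)*(-3)) + f(3) = (2*(-4))*((⅓)*(-3)) + 2*3*(1 + 3) = -8*(-1) + 2*3*4 = 8 + 24 = 32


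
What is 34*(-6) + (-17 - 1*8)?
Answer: -229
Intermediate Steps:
34*(-6) + (-17 - 1*8) = -204 + (-17 - 8) = -204 - 25 = -229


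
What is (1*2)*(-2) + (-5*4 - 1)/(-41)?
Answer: -143/41 ≈ -3.4878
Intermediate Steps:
(1*2)*(-2) + (-5*4 - 1)/(-41) = 2*(-2) + (-20 - 1)*(-1/41) = -4 - 21*(-1/41) = -4 + 21/41 = -143/41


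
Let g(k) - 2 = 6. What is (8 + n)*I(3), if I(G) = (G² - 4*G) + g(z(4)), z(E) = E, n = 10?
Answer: 90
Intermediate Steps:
g(k) = 8 (g(k) = 2 + 6 = 8)
I(G) = 8 + G² - 4*G (I(G) = (G² - 4*G) + 8 = 8 + G² - 4*G)
(8 + n)*I(3) = (8 + 10)*(8 + 3² - 4*3) = 18*(8 + 9 - 12) = 18*5 = 90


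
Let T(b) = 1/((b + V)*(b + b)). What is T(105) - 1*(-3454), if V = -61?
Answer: 31914961/9240 ≈ 3454.0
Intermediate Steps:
T(b) = 1/(2*b*(-61 + b)) (T(b) = 1/((b - 61)*(b + b)) = 1/((-61 + b)*(2*b)) = 1/(2*b*(-61 + b)))
T(105) - 1*(-3454) = (1/2)/(105*(-61 + 105)) - 1*(-3454) = (1/2)*(1/105)/44 + 3454 = (1/2)*(1/105)*(1/44) + 3454 = 1/9240 + 3454 = 31914961/9240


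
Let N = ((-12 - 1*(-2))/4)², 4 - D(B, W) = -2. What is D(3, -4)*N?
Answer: 75/2 ≈ 37.500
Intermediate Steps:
D(B, W) = 6 (D(B, W) = 4 - 1*(-2) = 4 + 2 = 6)
N = 25/4 (N = ((-12 + 2)*(¼))² = (-10*¼)² = (-5/2)² = 25/4 ≈ 6.2500)
D(3, -4)*N = 6*(25/4) = 75/2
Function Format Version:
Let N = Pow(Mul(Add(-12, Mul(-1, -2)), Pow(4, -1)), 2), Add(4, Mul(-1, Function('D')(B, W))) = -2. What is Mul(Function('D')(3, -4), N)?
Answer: Rational(75, 2) ≈ 37.500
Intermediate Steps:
Function('D')(B, W) = 6 (Function('D')(B, W) = Add(4, Mul(-1, -2)) = Add(4, 2) = 6)
N = Rational(25, 4) (N = Pow(Mul(Add(-12, 2), Rational(1, 4)), 2) = Pow(Mul(-10, Rational(1, 4)), 2) = Pow(Rational(-5, 2), 2) = Rational(25, 4) ≈ 6.2500)
Mul(Function('D')(3, -4), N) = Mul(6, Rational(25, 4)) = Rational(75, 2)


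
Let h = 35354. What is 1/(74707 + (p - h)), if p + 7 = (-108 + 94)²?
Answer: 1/39542 ≈ 2.5290e-5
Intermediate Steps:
p = 189 (p = -7 + (-108 + 94)² = -7 + (-14)² = -7 + 196 = 189)
1/(74707 + (p - h)) = 1/(74707 + (189 - 1*35354)) = 1/(74707 + (189 - 35354)) = 1/(74707 - 35165) = 1/39542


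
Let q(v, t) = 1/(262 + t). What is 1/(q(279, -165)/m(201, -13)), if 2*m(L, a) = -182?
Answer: -8827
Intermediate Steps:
m(L, a) = -91 (m(L, a) = (½)*(-182) = -91)
1/(q(279, -165)/m(201, -13)) = 1/(1/((262 - 165)*(-91))) = 1/(-1/91/97) = 1/((1/97)*(-1/91)) = 1/(-1/8827) = -8827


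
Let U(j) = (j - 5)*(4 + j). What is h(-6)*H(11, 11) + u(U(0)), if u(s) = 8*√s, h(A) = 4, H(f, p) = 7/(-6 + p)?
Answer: 28/5 + 16*I*√5 ≈ 5.6 + 35.777*I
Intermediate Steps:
U(j) = (-5 + j)*(4 + j)
h(-6)*H(11, 11) + u(U(0)) = 4*(7/(-6 + 11)) + 8*√(-20 + 0² - 1*0) = 4*(7/5) + 8*√(-20 + 0 + 0) = 4*(7*(⅕)) + 8*√(-20) = 4*(7/5) + 8*(2*I*√5) = 28/5 + 16*I*√5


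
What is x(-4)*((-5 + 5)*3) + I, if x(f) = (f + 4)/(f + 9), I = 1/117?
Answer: 1/117 ≈ 0.0085470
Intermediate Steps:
I = 1/117 ≈ 0.0085470
x(f) = (4 + f)/(9 + f)
x(-4)*((-5 + 5)*3) + I = ((4 - 4)/(9 - 4))*((-5 + 5)*3) + 1/117 = (0/5)*(0*3) + 1/117 = ((⅕)*0)*0 + 1/117 = 0*0 + 1/117 = 0 + 1/117 = 1/117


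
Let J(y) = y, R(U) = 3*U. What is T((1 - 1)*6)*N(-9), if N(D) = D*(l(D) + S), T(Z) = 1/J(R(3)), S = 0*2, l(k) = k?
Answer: 9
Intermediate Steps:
S = 0
T(Z) = ⅑ (T(Z) = 1/(3*3) = 1/9 = ⅑)
N(D) = D² (N(D) = D*(D + 0) = D*D = D²)
T((1 - 1)*6)*N(-9) = (⅑)*(-9)² = (⅑)*81 = 9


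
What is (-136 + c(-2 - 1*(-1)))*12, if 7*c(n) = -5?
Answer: -11484/7 ≈ -1640.6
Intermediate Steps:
c(n) = -5/7 (c(n) = (⅐)*(-5) = -5/7)
(-136 + c(-2 - 1*(-1)))*12 = (-136 - 5/7)*12 = -957/7*12 = -11484/7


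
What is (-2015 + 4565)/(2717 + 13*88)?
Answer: 850/1287 ≈ 0.66045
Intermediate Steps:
(-2015 + 4565)/(2717 + 13*88) = 2550/(2717 + 1144) = 2550/3861 = 2550*(1/3861) = 850/1287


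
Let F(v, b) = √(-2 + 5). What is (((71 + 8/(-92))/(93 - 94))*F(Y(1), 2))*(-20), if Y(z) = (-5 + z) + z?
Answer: 32620*√3/23 ≈ 2456.5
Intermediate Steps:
Y(z) = -5 + 2*z
F(v, b) = √3
(((71 + 8/(-92))/(93 - 94))*F(Y(1), 2))*(-20) = (((71 + 8/(-92))/(93 - 94))*√3)*(-20) = (((71 + 8*(-1/92))/(-1))*√3)*(-20) = (((71 - 2/23)*(-1))*√3)*(-20) = (((1631/23)*(-1))*√3)*(-20) = -1631*√3/23*(-20) = 32620*√3/23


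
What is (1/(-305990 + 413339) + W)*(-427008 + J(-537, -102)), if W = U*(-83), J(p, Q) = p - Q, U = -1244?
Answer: -1579259254252469/35783 ≈ -4.4134e+10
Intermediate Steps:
W = 103252 (W = -1244*(-83) = 103252)
(1/(-305990 + 413339) + W)*(-427008 + J(-537, -102)) = (1/(-305990 + 413339) + 103252)*(-427008 + (-537 - 1*(-102))) = (1/107349 + 103252)*(-427008 + (-537 + 102)) = (1/107349 + 103252)*(-427008 - 435) = (11083998949/107349)*(-427443) = -1579259254252469/35783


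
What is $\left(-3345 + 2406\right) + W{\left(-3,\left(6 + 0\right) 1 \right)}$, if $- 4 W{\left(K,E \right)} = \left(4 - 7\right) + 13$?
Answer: $- \frac{1883}{2} \approx -941.5$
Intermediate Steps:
$W{\left(K,E \right)} = - \frac{5}{2}$ ($W{\left(K,E \right)} = - \frac{\left(4 - 7\right) + 13}{4} = - \frac{-3 + 13}{4} = \left(- \frac{1}{4}\right) 10 = - \frac{5}{2}$)
$\left(-3345 + 2406\right) + W{\left(-3,\left(6 + 0\right) 1 \right)} = \left(-3345 + 2406\right) - \frac{5}{2} = -939 - \frac{5}{2} = - \frac{1883}{2}$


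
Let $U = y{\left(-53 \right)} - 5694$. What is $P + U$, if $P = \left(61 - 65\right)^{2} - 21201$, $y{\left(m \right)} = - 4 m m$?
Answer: $-38115$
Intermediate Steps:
$y{\left(m \right)} = - 4 m^{2}$
$U = -16930$ ($U = - 4 \left(-53\right)^{2} - 5694 = \left(-4\right) 2809 - 5694 = -11236 - 5694 = -16930$)
$P = -21185$ ($P = \left(-4\right)^{2} - 21201 = 16 - 21201 = -21185$)
$P + U = -21185 - 16930 = -38115$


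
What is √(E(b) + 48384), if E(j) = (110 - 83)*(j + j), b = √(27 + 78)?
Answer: 3*√(5376 + 6*√105) ≈ 221.22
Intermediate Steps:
b = √105 ≈ 10.247
E(j) = 54*j (E(j) = 27*(2*j) = 54*j)
√(E(b) + 48384) = √(54*√105 + 48384) = √(48384 + 54*√105)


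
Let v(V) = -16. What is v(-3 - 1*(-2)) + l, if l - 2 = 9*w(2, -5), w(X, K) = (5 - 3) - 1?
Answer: -5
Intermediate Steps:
w(X, K) = 1 (w(X, K) = 2 - 1 = 1)
l = 11 (l = 2 + 9*1 = 2 + 9 = 11)
v(-3 - 1*(-2)) + l = -16 + 11 = -5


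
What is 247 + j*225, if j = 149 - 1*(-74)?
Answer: 50422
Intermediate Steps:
j = 223 (j = 149 + 74 = 223)
247 + j*225 = 247 + 223*225 = 247 + 50175 = 50422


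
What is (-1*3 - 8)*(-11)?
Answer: 121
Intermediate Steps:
(-1*3 - 8)*(-11) = (-3 - 8)*(-11) = -11*(-11) = 121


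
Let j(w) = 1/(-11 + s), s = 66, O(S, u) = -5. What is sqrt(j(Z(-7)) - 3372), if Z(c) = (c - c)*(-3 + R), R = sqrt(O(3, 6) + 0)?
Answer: I*sqrt(10200245)/55 ≈ 58.069*I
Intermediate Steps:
R = I*sqrt(5) (R = sqrt(-5 + 0) = sqrt(-5) = I*sqrt(5) ≈ 2.2361*I)
Z(c) = 0 (Z(c) = (c - c)*(-3 + I*sqrt(5)) = 0*(-3 + I*sqrt(5)) = 0)
j(w) = 1/55 (j(w) = 1/(-11 + 66) = 1/55)
sqrt(j(Z(-7)) - 3372) = sqrt(1/55 - 3372) = sqrt(-185459/55) = I*sqrt(10200245)/55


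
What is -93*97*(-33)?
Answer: 297693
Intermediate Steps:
-93*97*(-33) = -9021*(-33) = 297693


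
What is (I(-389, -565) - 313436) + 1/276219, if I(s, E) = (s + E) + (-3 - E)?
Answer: -86685256331/276219 ≈ -3.1383e+5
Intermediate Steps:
I(s, E) = -3 + s (I(s, E) = (E + s) + (-3 - E) = -3 + s)
(I(-389, -565) - 313436) + 1/276219 = ((-3 - 389) - 313436) + 1/276219 = (-392 - 313436) + 1/276219 = -313828 + 1/276219 = -86685256331/276219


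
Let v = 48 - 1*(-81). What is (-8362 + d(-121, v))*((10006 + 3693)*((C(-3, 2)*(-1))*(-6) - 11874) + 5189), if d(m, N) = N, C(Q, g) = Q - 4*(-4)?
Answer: 1330355774095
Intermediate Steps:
C(Q, g) = 16 + Q (C(Q, g) = Q + 16 = 16 + Q)
v = 129 (v = 48 + 81 = 129)
(-8362 + d(-121, v))*((10006 + 3693)*((C(-3, 2)*(-1))*(-6) - 11874) + 5189) = (-8362 + 129)*((10006 + 3693)*(((16 - 3)*(-1))*(-6) - 11874) + 5189) = -8233*(13699*((13*(-1))*(-6) - 11874) + 5189) = -8233*(13699*(-13*(-6) - 11874) + 5189) = -8233*(13699*(78 - 11874) + 5189) = -8233*(13699*(-11796) + 5189) = -8233*(-161593404 + 5189) = -8233*(-161588215) = 1330355774095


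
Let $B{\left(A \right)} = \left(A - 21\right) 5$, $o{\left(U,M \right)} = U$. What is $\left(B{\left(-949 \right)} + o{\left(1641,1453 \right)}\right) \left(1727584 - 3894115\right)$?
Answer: $6952397979$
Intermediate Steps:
$B{\left(A \right)} = -105 + 5 A$ ($B{\left(A \right)} = \left(A - 21\right) 5 = \left(-21 + A\right) 5 = -105 + 5 A$)
$\left(B{\left(-949 \right)} + o{\left(1641,1453 \right)}\right) \left(1727584 - 3894115\right) = \left(\left(-105 + 5 \left(-949\right)\right) + 1641\right) \left(1727584 - 3894115\right) = \left(\left(-105 - 4745\right) + 1641\right) \left(-2166531\right) = \left(-4850 + 1641\right) \left(-2166531\right) = \left(-3209\right) \left(-2166531\right) = 6952397979$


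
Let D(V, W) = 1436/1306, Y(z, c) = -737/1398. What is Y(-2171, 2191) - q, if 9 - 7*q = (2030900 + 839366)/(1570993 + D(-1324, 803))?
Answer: -5193172839041/3346352537514 ≈ -1.5519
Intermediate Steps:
Y(z, c) = -737/1398 (Y(z, c) = -737*1/1398 = -737/1398)
D(V, W) = 718/653 (D(V, W) = 1436*(1/1306) = 718/653)
q = 7358448625/7181014029 (q = 9/7 - (2030900 + 839366)/(7*(1570993 + 718/653)) = 9/7 - 410038/1025859147/653 = 9/7 - 410038*653/1025859147 = 9/7 - ⅐*1874283698/1025859147 = 9/7 - 267754814/1025859147 = 7358448625/7181014029 ≈ 1.0247)
Y(-2171, 2191) - q = -737/1398 - 1*7358448625/7181014029 = -737/1398 - 7358448625/7181014029 = -5193172839041/3346352537514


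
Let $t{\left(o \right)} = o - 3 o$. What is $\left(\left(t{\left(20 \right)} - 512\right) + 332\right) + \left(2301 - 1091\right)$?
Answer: $990$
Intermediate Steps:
$t{\left(o \right)} = - 2 o$
$\left(\left(t{\left(20 \right)} - 512\right) + 332\right) + \left(2301 - 1091\right) = \left(\left(\left(-2\right) 20 - 512\right) + 332\right) + \left(2301 - 1091\right) = \left(\left(-40 - 512\right) + 332\right) + \left(2301 - 1091\right) = \left(-552 + 332\right) + 1210 = -220 + 1210 = 990$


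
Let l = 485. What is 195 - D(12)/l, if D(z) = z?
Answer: 94563/485 ≈ 194.98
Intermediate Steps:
195 - D(12)/l = 195 - 12/485 = 94563/485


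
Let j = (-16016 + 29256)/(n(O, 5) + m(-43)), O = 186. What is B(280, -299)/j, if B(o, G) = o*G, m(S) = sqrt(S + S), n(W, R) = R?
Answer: -10465/331 - 2093*I*sqrt(86)/331 ≈ -31.616 - 58.64*I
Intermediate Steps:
m(S) = sqrt(2)*sqrt(S) (m(S) = sqrt(2*S) = sqrt(2)*sqrt(S))
B(o, G) = G*o
j = 13240/(5 + I*sqrt(86)) (j = (-16016 + 29256)/(5 + sqrt(2)*sqrt(-43)) = 13240/(5 + sqrt(2)*(I*sqrt(43))) = 13240/(5 + I*sqrt(86)) ≈ 596.4 - 1106.2*I)
B(280, -299)/j = (-299*280)/(66200/111 - 13240*I*sqrt(86)/111) = -83720/(66200/111 - 13240*I*sqrt(86)/111)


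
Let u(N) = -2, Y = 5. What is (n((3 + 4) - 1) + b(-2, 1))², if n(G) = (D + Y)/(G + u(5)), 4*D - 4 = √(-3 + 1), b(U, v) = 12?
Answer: (216 + I*√2)²/256 ≈ 182.24 + 2.3865*I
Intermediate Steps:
D = 1 + I*√2/4 (D = 1 + √(-3 + 1)/4 = 1 + √(-2)/4 = 1 + (I*√2)/4 = 1 + I*√2/4 ≈ 1.0 + 0.35355*I)
n(G) = (6 + I*√2/4)/(-2 + G) (n(G) = ((1 + I*√2/4) + 5)/(G - 2) = (6 + I*√2/4)/(-2 + G))
(n((3 + 4) - 1) + b(-2, 1))² = ((24 + I*√2)/(4*(-2 + ((3 + 4) - 1))) + 12)² = ((24 + I*√2)/(4*(-2 + (7 - 1))) + 12)² = ((24 + I*√2)/(4*(-2 + 6)) + 12)² = ((¼)*(24 + I*√2)/4 + 12)² = ((¼)*(¼)*(24 + I*√2) + 12)² = ((3/2 + I*√2/16) + 12)² = (27/2 + I*√2/16)²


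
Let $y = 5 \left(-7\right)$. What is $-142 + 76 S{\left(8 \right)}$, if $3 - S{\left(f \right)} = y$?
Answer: $2746$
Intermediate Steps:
$y = -35$
$S{\left(f \right)} = 38$ ($S{\left(f \right)} = 3 - -35 = 3 + 35 = 38$)
$-142 + 76 S{\left(8 \right)} = -142 + 76 \cdot 38 = -142 + 2888 = 2746$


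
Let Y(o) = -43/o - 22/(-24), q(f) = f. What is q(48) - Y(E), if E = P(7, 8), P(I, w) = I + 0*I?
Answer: 4471/84 ≈ 53.226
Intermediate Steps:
P(I, w) = I (P(I, w) = I + 0 = I)
E = 7
Y(o) = 11/12 - 43/o (Y(o) = -43/o - 22*(-1/24) = -43/o + 11/12 = 11/12 - 43/o)
q(48) - Y(E) = 48 - (11/12 - 43/7) = 48 - 1*(-439/84) = 48 + 439/84 = 4471/84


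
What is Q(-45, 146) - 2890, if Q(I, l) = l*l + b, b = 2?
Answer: 18428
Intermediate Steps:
Q(I, l) = 2 + l**2 (Q(I, l) = l*l + 2 = l**2 + 2 = 2 + l**2)
Q(-45, 146) - 2890 = (2 + 146**2) - 2890 = (2 + 21316) - 2890 = 21318 - 2890 = 18428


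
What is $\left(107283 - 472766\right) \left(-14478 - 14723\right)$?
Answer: $10672469083$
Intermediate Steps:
$\left(107283 - 472766\right) \left(-14478 - 14723\right) = \left(-365483\right) \left(-29201\right) = 10672469083$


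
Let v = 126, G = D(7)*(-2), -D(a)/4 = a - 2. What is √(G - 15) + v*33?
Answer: 4163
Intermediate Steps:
D(a) = 8 - 4*a (D(a) = -4*(a - 2) = -4*(-2 + a) = 8 - 4*a)
G = 40 (G = (8 - 4*7)*(-2) = (8 - 28)*(-2) = -20*(-2) = 40)
√(G - 15) + v*33 = √(40 - 15) + 126*33 = √25 + 4158 = 5 + 4158 = 4163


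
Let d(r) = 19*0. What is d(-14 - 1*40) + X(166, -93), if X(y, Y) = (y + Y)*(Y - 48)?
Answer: -10293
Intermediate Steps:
d(r) = 0
X(y, Y) = (-48 + Y)*(Y + y) (X(y, Y) = (Y + y)*(-48 + Y) = (-48 + Y)*(Y + y))
d(-14 - 1*40) + X(166, -93) = 0 + ((-93)² - 48*(-93) - 48*166 - 93*166) = 0 + (8649 + 4464 - 7968 - 15438) = 0 - 10293 = -10293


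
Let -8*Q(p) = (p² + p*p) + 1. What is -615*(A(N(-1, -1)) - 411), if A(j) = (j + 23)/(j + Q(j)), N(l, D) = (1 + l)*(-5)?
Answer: 365925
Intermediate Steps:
N(l, D) = -5 - 5*l
Q(p) = -⅛ - p²/4 (Q(p) = -((p² + p*p) + 1)/8 = -((p² + p²) + 1)/8 = -(2*p² + 1)/8 = -(1 + 2*p²)/8 = -⅛ - p²/4)
A(j) = (23 + j)/(-⅛ + j - j²/4) (A(j) = (j + 23)/(j + (-⅛ - j²/4)) = (23 + j)/(-⅛ + j - j²/4))
-615*(A(N(-1, -1)) - 411) = -615*(8*(-23 - (-5 - 5*(-1)))/(1 - 8*(-5 - 5*(-1)) + 2*(-5 - 5*(-1))²) - 411) = -615*(8*(-23 - (-5 + 5))/(1 - 8*(-5 + 5) + 2*(-5 + 5)²) - 411) = -615*(8*(-23 - 1*0)/(1 - 8*0 + 2*0²) - 411) = -615*(8*(-23 + 0)/(1 + 0 + 2*0) - 411) = -615*(8*(-23)/(1 + 0 + 0) - 411) = -615*(8*(-23)/1 - 411) = -615*(8*1*(-23) - 411) = -615*(-184 - 411) = -615*(-595) = 365925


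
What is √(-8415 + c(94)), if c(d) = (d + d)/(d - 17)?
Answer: I*√49878059/77 ≈ 91.72*I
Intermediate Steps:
c(d) = 2*d/(-17 + d) (c(d) = (2*d)/(-17 + d) = 2*d/(-17 + d))
√(-8415 + c(94)) = √(-8415 + 2*94/(-17 + 94)) = √(-8415 + 2*94/77) = √(-8415 + 2*94*(1/77)) = √(-8415 + 188/77) = √(-647767/77) = I*√49878059/77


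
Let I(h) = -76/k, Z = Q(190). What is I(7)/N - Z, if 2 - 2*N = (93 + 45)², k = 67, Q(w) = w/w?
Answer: -637831/637907 ≈ -0.99988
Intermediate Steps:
Q(w) = 1
Z = 1
N = -9521 (N = 1 - (93 + 45)²/2 = 1 - ½*138² = 1 - ½*19044 = 1 - 9522 = -9521)
I(h) = -76/67
I(7)/N - Z = -76/67/(-9521) - 1*1 = -76/67*(-1/9521) - 1 = 76/637907 - 1 = -637831/637907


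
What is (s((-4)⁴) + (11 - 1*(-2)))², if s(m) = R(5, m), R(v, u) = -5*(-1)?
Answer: 324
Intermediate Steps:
R(v, u) = 5
s(m) = 5
(s((-4)⁴) + (11 - 1*(-2)))² = (5 + (11 - 1*(-2)))² = (5 + (11 + 2))² = (5 + 13)² = 18² = 324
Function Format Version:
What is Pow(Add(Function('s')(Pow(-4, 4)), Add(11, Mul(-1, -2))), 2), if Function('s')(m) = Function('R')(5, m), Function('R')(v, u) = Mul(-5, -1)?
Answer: 324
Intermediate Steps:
Function('R')(v, u) = 5
Function('s')(m) = 5
Pow(Add(Function('s')(Pow(-4, 4)), Add(11, Mul(-1, -2))), 2) = Pow(Add(5, Add(11, Mul(-1, -2))), 2) = Pow(Add(5, Add(11, 2)), 2) = Pow(Add(5, 13), 2) = Pow(18, 2) = 324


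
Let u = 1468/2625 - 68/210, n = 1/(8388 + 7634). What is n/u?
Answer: 875/3300532 ≈ 0.00026511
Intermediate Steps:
n = 1/16022 ≈ 6.2414e-5
u = 206/875 (u = 1468*(1/2625) - 68*1/210 = 1468/2625 - 34/105 = 206/875 ≈ 0.23543)
n/u = 1/(16022*(206/875)) = (1/16022)*(875/206) = 875/3300532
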